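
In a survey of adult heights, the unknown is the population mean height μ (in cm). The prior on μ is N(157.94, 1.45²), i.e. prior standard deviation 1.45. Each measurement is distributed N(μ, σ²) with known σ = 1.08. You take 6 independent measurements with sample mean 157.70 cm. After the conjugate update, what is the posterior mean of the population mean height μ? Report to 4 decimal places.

157.7203

For Normal data with known variance σ², a Normal(μ₀, σ₀²) prior on μ is conjugate. Posterior precision = 1/σ₀² + n/σ²; posterior mean is the precision-weighted average of μ₀ and x̄.
n·x̄ = 6·157.70 = 946.2.
σ₀² = 1.45² = 2.1025, σ² = 1.08² = 1.1664; σ² + n·σ₀² = 1.1664 + 6·2.1025 = 13.7814.
Posterior mean = (μ₀/σ₀² + n·x̄/σ²)/(1/σ₀² + n/σ²) = (σ²·μ₀ + σ₀²·n·x̄)/(σ² + n·σ₀²) = (1.1664·157.94 + 2.1025·946.2)/13.7814 = 2173.606716/13.7814 = 157.7203.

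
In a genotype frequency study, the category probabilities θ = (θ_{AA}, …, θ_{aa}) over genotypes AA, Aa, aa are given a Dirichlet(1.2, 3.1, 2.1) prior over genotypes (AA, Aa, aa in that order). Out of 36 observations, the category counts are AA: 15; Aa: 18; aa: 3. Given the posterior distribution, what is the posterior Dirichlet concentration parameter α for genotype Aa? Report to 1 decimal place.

The Dirichlet prior is conjugate to the Multinomial likelihood: each posterior αⱼ = prior αⱼ + observed count nⱼ.
Posterior concentration: (16.2, 21.1, 5.1), total = 42.4.
α_{Aa} = 3.1 + 18 = 21.1.

21.1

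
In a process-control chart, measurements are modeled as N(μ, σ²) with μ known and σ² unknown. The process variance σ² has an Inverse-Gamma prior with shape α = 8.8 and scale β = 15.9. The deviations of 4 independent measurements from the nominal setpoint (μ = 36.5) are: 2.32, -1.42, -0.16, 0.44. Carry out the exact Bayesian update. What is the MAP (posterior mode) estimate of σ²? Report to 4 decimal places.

1.6703

With known mean μ and an Inverse-Gamma(α, β) prior on σ², the Normal likelihood is conjugate: posterior is Inv-Gamma(α + n/2, β + Σ(xᵢ−μ)²/2).
Σ(xᵢ−μ)² = (2.32)² + (-1.42)² + (-0.16)² + (0.44)² = 7.6180.
Posterior: Inv-Gamma(8.8 + 4/2, 15.9 + 7.6180/2) = Inv-Gamma(10.80, 19.70900).
Mode = β/(α+1) = 19.70900/11.80 = 1.6703.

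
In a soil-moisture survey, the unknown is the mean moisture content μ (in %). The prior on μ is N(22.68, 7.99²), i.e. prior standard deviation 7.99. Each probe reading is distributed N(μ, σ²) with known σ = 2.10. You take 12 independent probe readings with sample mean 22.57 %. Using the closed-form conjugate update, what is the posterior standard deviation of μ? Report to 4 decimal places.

For Normal data with known variance σ², a Normal(μ₀, σ₀²) prior on μ is conjugate. Posterior precision = 1/σ₀² + n/σ²; posterior mean is the precision-weighted average of μ₀ and x̄.
σ₀² = 7.99² = 63.8401, σ² = 2.10² = 4.41; σ² + n·σ₀² = 4.41 + 12·63.8401 = 770.4912.
Posterior precision = 1/σ₀² + n/σ² = 1/63.8401 + 12/4.41 = (σ² + n·σ₀²)/(σ₀²σ²) = 770.4912/(63.8401·4.41); posterior variance σₙ² = σ₀²σ²/(σ² + n·σ₀²) = 63.8401·4.41/770.4912 = 0.365397.
Posterior SD = √σₙ² = √(63.8401·4.41/770.4912) = 0.6045.

0.6045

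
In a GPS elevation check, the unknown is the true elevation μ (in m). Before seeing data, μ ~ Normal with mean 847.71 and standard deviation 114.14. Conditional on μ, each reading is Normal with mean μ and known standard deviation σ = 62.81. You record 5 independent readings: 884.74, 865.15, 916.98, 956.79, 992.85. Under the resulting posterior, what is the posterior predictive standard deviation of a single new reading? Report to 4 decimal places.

68.4767

For Normal data with known variance σ², a Normal(μ₀, σ₀²) prior on μ is conjugate. Posterior precision = 1/σ₀² + n/σ²; posterior mean is the precision-weighted average of μ₀ and x̄.
σ₀² = 114.14² = 13027.9396, σ² = 62.81² = 3945.0961; σ² + n·σ₀² = 3945.0961 + 5·13027.9396 = 69084.7941.
Posterior precision = 1/σ₀² + n/σ² = 1/13027.9396 + 5/3945.0961 = (σ² + n·σ₀²)/(σ₀²σ²) = 69084.7941/(13027.9396·3945.0961); posterior variance σₙ² = σ₀²σ²/(σ² + n·σ₀²) = 13027.9396·3945.0961/69084.7941 = 743.962175.
Predictive variance for one new observation = σₙ² + σ² = 13027.9396·3945.0961/69084.7941 + 3945.0961 = σ²·(σ₀² + 69084.7941)/69084.7941 = 3945.0961·82112.7337/69084.7941 = 4689.058275; SD = √(3945.0961·82112.7337/69084.7941) = 68.4767.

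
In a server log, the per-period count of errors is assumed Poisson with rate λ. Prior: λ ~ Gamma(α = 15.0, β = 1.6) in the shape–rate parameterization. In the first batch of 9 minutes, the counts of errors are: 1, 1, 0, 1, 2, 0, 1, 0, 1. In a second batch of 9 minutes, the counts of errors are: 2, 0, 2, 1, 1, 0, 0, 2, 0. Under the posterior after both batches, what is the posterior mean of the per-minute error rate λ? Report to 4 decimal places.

With a Gamma(shape α, rate β) prior, the Poisson likelihood is conjugate: the posterior is Gamma(α + ΣXᵢ, β + n).
Batch 1: sum of counts S = 7 over n = 9 minutes.
After batch 1: Gamma(α+S, β+n) = Gamma(15.0+7, 1.6+9) = Gamma(22.0, 10.6).
Batch 2: sum of counts S = 8 over n = 9 minutes.
After batch 2: Gamma(α+S, β+n) = Gamma(22.0+8, 10.6+9) = Gamma(30.0, 19.6).
Posterior mean = α/β = 30.0/19.6 = 1.5306.

1.5306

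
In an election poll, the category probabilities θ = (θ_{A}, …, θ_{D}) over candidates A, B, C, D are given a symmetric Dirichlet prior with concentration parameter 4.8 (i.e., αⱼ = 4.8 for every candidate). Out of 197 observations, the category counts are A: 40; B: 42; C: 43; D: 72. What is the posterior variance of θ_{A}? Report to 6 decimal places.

0.000756

The Dirichlet prior is conjugate to the Multinomial likelihood: each posterior αⱼ = prior αⱼ + observed count nⱼ.
Posterior concentration: (44.8, 46.8, 47.8, 76.8), total = 216.2.
Var[θ_j] = α_j(Σα−α_j)/((Σα)²(Σα+1)) = 44.8·171.4/(216.2²·217.2) = 0.000756.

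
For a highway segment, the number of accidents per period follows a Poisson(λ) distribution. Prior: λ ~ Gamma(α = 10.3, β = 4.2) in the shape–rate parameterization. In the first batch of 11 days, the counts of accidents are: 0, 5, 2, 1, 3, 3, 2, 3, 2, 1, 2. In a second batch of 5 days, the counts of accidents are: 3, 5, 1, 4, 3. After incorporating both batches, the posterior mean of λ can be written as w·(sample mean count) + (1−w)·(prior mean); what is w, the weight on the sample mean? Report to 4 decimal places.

0.7921

With a Gamma(shape α, rate β) prior, the Poisson likelihood is conjugate: the posterior is Gamma(α + ΣXᵢ, β + n).
Total number of days: n = 11 + 5 = 16.
Posterior mean = (α₀+S)/(β₀+n) = [n/(β₀+n)]·(S/n) + [β₀/(β₀+n)]·(α₀/β₀), so only n and β₀ enter the weight.
Weight on data w = n/(β₀+n) = 16/(4.2+16) = 16/20.2 = 0.7921.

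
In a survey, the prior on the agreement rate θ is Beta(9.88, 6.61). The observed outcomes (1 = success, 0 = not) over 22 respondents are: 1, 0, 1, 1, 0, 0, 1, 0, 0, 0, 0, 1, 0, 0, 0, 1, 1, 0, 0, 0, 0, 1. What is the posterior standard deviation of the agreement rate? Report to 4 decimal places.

0.0794

The Beta prior is conjugate to a Binomial/Bernoulli likelihood; the update adds successes to α and failures to β.
Posterior: Beta(α+k, β+n−k) = Beta(9.88+8, 6.61+14) = Beta(17.88, 20.61).
Var = αβ/((α+β)²(α+β+1)) = 17.88·20.61/(38.49²·39.49) = 0.00629887; SD = √0.00629887 = 0.0794.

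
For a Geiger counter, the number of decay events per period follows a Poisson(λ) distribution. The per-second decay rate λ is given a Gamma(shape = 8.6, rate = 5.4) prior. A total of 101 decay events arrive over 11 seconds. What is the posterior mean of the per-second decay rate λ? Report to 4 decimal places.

6.6829

With a Gamma(shape α, rate β) prior, the Poisson likelihood is conjugate: the posterior is Gamma(α + ΣXᵢ, β + n).
Posterior: Gamma(α+S, β+n) = Gamma(8.6+101, 5.4+11) = Gamma(109.6, 16.4).
Posterior mean = α/β = 109.6/16.4 = 6.6829.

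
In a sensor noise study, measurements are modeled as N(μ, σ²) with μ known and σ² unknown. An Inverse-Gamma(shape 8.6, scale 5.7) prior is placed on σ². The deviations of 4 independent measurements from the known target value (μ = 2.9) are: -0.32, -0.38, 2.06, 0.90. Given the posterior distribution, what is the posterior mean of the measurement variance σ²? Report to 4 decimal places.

With known mean μ and an Inverse-Gamma(α, β) prior on σ², the Normal likelihood is conjugate: posterior is Inv-Gamma(α + n/2, β + Σ(xᵢ−μ)²/2).
Σ(xᵢ−μ)² = (-0.32)² + (-0.38)² + (2.06)² + (0.90)² = 5.3004.
Posterior: Inv-Gamma(8.6 + 4/2, 5.7 + 5.3004/2) = Inv-Gamma(10.60, 8.35020).
E[σ²|data] = β/(α−1) = 8.35020/9.60 = 0.8698.

0.8698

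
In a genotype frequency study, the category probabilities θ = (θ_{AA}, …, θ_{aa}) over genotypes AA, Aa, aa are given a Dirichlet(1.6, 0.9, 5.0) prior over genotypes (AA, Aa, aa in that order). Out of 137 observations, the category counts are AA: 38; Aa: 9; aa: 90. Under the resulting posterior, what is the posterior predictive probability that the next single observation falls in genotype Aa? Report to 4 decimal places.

The Dirichlet prior is conjugate to the Multinomial likelihood: each posterior αⱼ = prior αⱼ + observed count nⱼ.
Posterior concentration: (39.6, 9.9, 95.0), total = 144.5.
P(next = Aa | data) = α_{Aa}/Σα = 0.0685.

0.0685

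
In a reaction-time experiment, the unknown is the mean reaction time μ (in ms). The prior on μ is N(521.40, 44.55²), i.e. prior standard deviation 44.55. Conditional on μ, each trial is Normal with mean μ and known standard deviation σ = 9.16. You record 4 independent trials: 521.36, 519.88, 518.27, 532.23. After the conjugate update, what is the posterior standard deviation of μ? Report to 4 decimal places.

For Normal data with known variance σ², a Normal(μ₀, σ₀²) prior on μ is conjugate. Posterior precision = 1/σ₀² + n/σ²; posterior mean is the precision-weighted average of μ₀ and x̄.
σ₀² = 44.55² = 1984.7025, σ² = 9.16² = 83.9056; σ² + n·σ₀² = 83.9056 + 4·1984.7025 = 8022.7156.
Posterior precision = 1/σ₀² + n/σ² = 1/1984.7025 + 4/83.9056 = (σ² + n·σ₀²)/(σ₀²σ²) = 8022.7156/(1984.7025·83.9056); posterior variance σₙ² = σ₀²σ²/(σ² + n·σ₀²) = 1984.7025·83.9056/8022.7156 = 20.757018.
Posterior SD = √σₙ² = √(1984.7025·83.9056/8022.7156) = 4.5560.

4.5560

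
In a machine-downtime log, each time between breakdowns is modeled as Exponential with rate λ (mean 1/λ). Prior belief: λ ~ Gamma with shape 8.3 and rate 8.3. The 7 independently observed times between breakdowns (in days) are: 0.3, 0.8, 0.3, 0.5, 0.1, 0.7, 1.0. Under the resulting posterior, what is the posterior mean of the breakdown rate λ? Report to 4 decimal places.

With a Gamma(shape α, rate β) prior on the exponential rate λ, the posterior after n observations with total T = Σxᵢ is Gamma(α+n, β+T).
Sum of observations T = 3.7 days; n = 7.
Posterior: Gamma(8.3+7, 8.3+3.7) = Gamma(15.3, 12.0).
Posterior mean of λ = α/β = 15.3/12.0 = 1.2750.

1.2750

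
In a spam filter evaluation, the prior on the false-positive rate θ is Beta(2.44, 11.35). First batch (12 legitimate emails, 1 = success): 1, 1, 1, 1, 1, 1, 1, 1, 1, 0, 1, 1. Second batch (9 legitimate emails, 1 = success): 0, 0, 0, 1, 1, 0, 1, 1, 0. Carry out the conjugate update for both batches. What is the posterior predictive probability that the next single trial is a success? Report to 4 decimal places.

0.5013

The Beta prior is conjugate to a Binomial/Bernoulli likelihood; the update adds successes to α and failures to β.
After batch 1: Beta(2.44+11, 11.35+1) = Beta(13.44, 12.35).
After batch 2: Beta(13.44+4, 12.35+5) = Beta(17.44, 17.35).
For a single future Bernoulli trial, P(success | data) = α/(α+β) = 0.5013.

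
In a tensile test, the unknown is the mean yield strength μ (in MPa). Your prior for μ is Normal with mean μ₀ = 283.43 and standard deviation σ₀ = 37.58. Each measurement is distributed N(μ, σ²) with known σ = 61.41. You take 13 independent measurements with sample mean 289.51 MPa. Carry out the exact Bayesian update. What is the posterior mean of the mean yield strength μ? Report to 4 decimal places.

For Normal data with known variance σ², a Normal(μ₀, σ₀²) prior on μ is conjugate. Posterior precision = 1/σ₀² + n/σ²; posterior mean is the precision-weighted average of μ₀ and x̄.
n·x̄ = 13·289.51 = 3763.63.
σ₀² = 37.58² = 1412.2564, σ² = 61.41² = 3771.1881; σ² + n·σ₀² = 3771.1881 + 13·1412.2564 = 22130.5213.
Posterior mean = (μ₀/σ₀² + n·x̄/σ²)/(1/σ₀² + n/σ²) = (σ²·μ₀ + σ₀²·n·x̄)/(σ² + n·σ₀²) = (3771.1881·283.43 + 1412.2564·3763.63)/22130.5213 = 6384078.397915/22130.5213 = 288.4739.

288.4739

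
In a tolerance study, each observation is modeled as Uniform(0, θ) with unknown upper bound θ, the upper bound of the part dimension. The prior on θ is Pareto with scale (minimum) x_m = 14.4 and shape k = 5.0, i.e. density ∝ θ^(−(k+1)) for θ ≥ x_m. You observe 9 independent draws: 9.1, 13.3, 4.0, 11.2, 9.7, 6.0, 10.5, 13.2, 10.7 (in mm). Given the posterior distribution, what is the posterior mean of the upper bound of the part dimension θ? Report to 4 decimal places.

A Pareto(scale x_m, shape k) prior on the upper bound θ of Uniform(0, θ) is conjugate: posterior is Pareto(max(x_m, max xᵢ), k + n).
Sample maximum = 13.3; prior scale x_m = 14.4 → posterior scale = max = 14.4.
Posterior shape = 5.0 + 9 = 14.0.
E[θ|data] = k·x_m/(k−1) = 14.0·14.4/13.0 = 15.5077.

15.5077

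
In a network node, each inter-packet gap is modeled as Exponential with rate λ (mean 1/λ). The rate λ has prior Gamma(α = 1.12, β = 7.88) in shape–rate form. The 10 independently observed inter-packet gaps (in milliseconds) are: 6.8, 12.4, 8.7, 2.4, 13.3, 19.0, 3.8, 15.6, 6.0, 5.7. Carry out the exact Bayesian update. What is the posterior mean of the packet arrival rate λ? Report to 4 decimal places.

0.1095

With a Gamma(shape α, rate β) prior on the exponential rate λ, the posterior after n observations with total T = Σxᵢ is Gamma(α+n, β+T).
Sum of observations T = 93.7 milliseconds; n = 10.
Posterior: Gamma(1.12+10, 7.88+93.7) = Gamma(11.12, 101.58).
Posterior mean of λ = α/β = 11.12/101.58 = 0.1095.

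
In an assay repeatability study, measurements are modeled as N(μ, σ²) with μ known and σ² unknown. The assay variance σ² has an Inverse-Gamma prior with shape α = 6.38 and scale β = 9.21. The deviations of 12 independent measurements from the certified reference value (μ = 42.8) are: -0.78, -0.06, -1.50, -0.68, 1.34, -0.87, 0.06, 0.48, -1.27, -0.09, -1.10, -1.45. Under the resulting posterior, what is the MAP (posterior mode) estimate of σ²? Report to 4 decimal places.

1.1011

With known mean μ and an Inverse-Gamma(α, β) prior on σ², the Normal likelihood is conjugate: posterior is Inv-Gamma(α + n/2, β + Σ(xᵢ−μ)²/2).
Σ(xᵢ−μ)² = (-0.78)² + (-0.06)² + (-1.50)² + (-0.68)² + (1.34)² + (-0.87)² + (0.06)² + (0.48)² + (-1.27)² + (-0.09)² + (-1.10)² + (-1.45)² = 11.0444.
Posterior: Inv-Gamma(6.38 + 12/2, 9.21 + 11.0444/2) = Inv-Gamma(12.38, 14.73220).
Mode = β/(α+1) = 14.73220/13.38 = 1.1011.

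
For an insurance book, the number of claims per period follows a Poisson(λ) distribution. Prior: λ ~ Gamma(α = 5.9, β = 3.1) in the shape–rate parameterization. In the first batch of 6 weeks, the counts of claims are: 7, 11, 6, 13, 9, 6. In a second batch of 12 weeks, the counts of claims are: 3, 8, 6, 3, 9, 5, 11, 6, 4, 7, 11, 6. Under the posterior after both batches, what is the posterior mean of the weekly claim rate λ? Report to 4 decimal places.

6.4882

With a Gamma(shape α, rate β) prior, the Poisson likelihood is conjugate: the posterior is Gamma(α + ΣXᵢ, β + n).
Batch 1: sum of counts S = 52 over n = 6 weeks.
After batch 1: Gamma(α+S, β+n) = Gamma(5.9+52, 3.1+6) = Gamma(57.9, 9.1).
Batch 2: sum of counts S = 79 over n = 12 weeks.
After batch 2: Gamma(α+S, β+n) = Gamma(57.9+79, 9.1+12) = Gamma(136.9, 21.1).
Posterior mean = α/β = 136.9/21.1 = 6.4882.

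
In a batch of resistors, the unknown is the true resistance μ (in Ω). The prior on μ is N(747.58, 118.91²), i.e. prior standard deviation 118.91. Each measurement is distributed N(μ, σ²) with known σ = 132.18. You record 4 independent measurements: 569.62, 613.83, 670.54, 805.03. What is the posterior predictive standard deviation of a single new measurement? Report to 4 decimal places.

144.2518

For Normal data with known variance σ², a Normal(μ₀, σ₀²) prior on μ is conjugate. Posterior precision = 1/σ₀² + n/σ²; posterior mean is the precision-weighted average of μ₀ and x̄.
σ₀² = 118.91² = 14139.5881, σ² = 132.18² = 17471.5524; σ² + n·σ₀² = 17471.5524 + 4·14139.5881 = 74029.9048.
Posterior precision = 1/σ₀² + n/σ² = 1/14139.5881 + 4/17471.5524 = (σ² + n·σ₀²)/(σ₀²σ²) = 74029.9048/(14139.5881·17471.5524); posterior variance σₙ² = σ₀²σ²/(σ² + n·σ₀²) = 14139.5881·17471.5524/74029.9048 = 3337.037310.
Predictive variance for one new observation = σₙ² + σ² = 14139.5881·17471.5524/74029.9048 + 17471.5524 = σ²·(σ₀² + 74029.9048)/74029.9048 = 17471.5524·88169.4929/74029.9048 = 20808.589710; SD = √(17471.5524·88169.4929/74029.9048) = 144.2518.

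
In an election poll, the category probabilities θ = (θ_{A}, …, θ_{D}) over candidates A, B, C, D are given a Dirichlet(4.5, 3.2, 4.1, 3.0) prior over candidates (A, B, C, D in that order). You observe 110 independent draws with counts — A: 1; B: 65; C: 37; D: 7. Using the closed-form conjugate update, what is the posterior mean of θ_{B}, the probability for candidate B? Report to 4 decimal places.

The Dirichlet prior is conjugate to the Multinomial likelihood: each posterior αⱼ = prior αⱼ + observed count nⱼ.
Posterior concentration: (5.5, 68.2, 41.1, 10.0), total = 124.8.
E[θ_{B}|data] = α_{B}/Σα = 68.2/124.8 = 0.5465.

0.5465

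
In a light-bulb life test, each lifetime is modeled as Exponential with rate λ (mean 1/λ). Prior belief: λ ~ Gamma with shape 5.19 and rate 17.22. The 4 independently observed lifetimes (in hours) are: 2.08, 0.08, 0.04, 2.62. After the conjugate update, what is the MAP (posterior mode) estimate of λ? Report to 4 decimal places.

With a Gamma(shape α, rate β) prior on the exponential rate λ, the posterior after n observations with total T = Σxᵢ is Gamma(α+n, β+T).
Sum of observations T = 4.82 hours; n = 4.
Posterior: Gamma(5.19+4, 17.22+4.82) = Gamma(9.19, 22.04).
Mode = (α−1)/β = 0.3716.

0.3716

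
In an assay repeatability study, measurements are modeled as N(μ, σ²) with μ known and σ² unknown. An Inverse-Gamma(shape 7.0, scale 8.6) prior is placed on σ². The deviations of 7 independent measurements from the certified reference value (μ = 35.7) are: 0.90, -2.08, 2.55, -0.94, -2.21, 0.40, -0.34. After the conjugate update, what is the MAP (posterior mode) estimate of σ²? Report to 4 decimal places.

1.5166

With known mean μ and an Inverse-Gamma(α, β) prior on σ², the Normal likelihood is conjugate: posterior is Inv-Gamma(α + n/2, β + Σ(xᵢ−μ)²/2).
Σ(xᵢ−μ)² = (0.90)² + (-2.08)² + (2.55)² + (-0.94)² + (-2.21)² + (0.40)² + (-0.34)² = 17.6822.
Posterior: Inv-Gamma(7.0 + 7/2, 8.6 + 17.6822/2) = Inv-Gamma(10.50, 17.44110).
Mode = β/(α+1) = 17.44110/11.50 = 1.5166.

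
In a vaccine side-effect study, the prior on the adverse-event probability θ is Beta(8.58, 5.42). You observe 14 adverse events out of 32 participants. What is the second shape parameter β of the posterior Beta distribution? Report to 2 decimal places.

23.42

The Beta prior is conjugate to a Binomial/Bernoulli likelihood; the update adds successes to α and failures to β.
Posterior: Beta(α+k, β+n−k) = Beta(8.58+14, 5.42+18) = Beta(22.58, 23.42).
Posterior β = 23.42.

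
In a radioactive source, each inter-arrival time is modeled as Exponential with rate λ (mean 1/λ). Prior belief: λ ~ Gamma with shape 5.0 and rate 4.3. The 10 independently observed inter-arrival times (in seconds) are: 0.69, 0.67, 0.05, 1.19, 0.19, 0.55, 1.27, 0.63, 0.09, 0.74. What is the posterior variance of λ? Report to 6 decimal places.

With a Gamma(shape α, rate β) prior on the exponential rate λ, the posterior after n observations with total T = Σxᵢ is Gamma(α+n, β+T).
Sum of observations T = 6.07 seconds; n = 10.
Posterior: Gamma(5.0+10, 4.3+6.07) = Gamma(15.0, 10.37).
Var = α/β² = 0.139487.

0.139487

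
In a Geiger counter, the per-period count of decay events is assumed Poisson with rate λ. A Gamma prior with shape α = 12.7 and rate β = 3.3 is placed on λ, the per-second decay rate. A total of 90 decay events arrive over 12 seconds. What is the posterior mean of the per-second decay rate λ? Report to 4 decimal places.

6.7124

With a Gamma(shape α, rate β) prior, the Poisson likelihood is conjugate: the posterior is Gamma(α + ΣXᵢ, β + n).
Posterior: Gamma(α+S, β+n) = Gamma(12.7+90, 3.3+12) = Gamma(102.7, 15.3).
Posterior mean = α/β = 102.7/15.3 = 6.7124.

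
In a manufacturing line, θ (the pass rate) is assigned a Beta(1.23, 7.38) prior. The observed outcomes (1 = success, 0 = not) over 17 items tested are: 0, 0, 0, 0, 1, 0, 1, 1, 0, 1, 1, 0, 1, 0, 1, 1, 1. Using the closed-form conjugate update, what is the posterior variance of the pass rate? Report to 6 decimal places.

The Beta prior is conjugate to a Binomial/Bernoulli likelihood; the update adds successes to α and failures to β.
Posterior: Beta(α+k, β+n−k) = Beta(1.23+9, 7.38+8) = Beta(10.23, 15.38).
Var = αβ/((α+β)²(α+β+1)) = 10.23·15.38/(25.61²·26.61) = 0.009015.

0.009015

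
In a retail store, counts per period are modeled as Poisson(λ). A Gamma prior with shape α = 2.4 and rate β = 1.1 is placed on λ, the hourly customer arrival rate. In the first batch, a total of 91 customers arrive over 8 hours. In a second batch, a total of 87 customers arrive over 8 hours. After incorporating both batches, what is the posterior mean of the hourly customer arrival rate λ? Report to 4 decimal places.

10.5497

With a Gamma(shape α, rate β) prior, the Poisson likelihood is conjugate: the posterior is Gamma(α + ΣXᵢ, β + n).
After batch 1: Gamma(α+S, β+n) = Gamma(2.4+91, 1.1+8) = Gamma(93.4, 9.1).
After batch 2: Gamma(α+S, β+n) = Gamma(93.4+87, 9.1+8) = Gamma(180.4, 17.1).
Posterior mean = α/β = 180.4/17.1 = 10.5497.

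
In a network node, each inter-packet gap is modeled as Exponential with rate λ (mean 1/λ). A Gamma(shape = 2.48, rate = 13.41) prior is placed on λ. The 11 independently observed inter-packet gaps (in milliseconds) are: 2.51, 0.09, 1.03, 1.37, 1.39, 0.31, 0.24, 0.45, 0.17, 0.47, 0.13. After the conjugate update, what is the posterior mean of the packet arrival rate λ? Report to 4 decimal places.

With a Gamma(shape α, rate β) prior on the exponential rate λ, the posterior after n observations with total T = Σxᵢ is Gamma(α+n, β+T).
Sum of observations T = 8.16 milliseconds; n = 11.
Posterior: Gamma(2.48+11, 13.41+8.16) = Gamma(13.48, 21.57).
Posterior mean of λ = α/β = 13.48/21.57 = 0.6249.

0.6249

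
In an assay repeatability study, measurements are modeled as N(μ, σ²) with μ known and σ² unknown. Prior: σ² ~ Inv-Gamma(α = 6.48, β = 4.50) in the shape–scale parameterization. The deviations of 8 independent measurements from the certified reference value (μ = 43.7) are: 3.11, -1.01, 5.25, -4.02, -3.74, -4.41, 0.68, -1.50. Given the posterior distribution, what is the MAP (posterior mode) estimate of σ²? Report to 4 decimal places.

4.3364

With known mean μ and an Inverse-Gamma(α, β) prior on σ², the Normal likelihood is conjugate: posterior is Inv-Gamma(α + n/2, β + Σ(xᵢ−μ)²/2).
Σ(xᵢ−μ)² = (3.11)² + (-1.01)² + (5.25)² + (-4.02)² + (-3.74)² + (-4.41)² + (0.68)² + (-1.50)² = 90.5632.
Posterior: Inv-Gamma(6.48 + 8/2, 4.50 + 90.5632/2) = Inv-Gamma(10.48, 49.78160).
Mode = β/(α+1) = 49.78160/11.48 = 4.3364.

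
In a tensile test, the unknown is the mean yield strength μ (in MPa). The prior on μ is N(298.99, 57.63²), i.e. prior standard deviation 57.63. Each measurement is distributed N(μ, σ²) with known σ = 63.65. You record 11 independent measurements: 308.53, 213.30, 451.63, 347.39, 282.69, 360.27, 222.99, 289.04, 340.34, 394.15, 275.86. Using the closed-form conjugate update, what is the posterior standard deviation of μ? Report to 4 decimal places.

18.2081

For Normal data with known variance σ², a Normal(μ₀, σ₀²) prior on μ is conjugate. Posterior precision = 1/σ₀² + n/σ²; posterior mean is the precision-weighted average of μ₀ and x̄.
σ₀² = 57.63² = 3321.2169, σ² = 63.65² = 4051.3225; σ² + n·σ₀² = 4051.3225 + 11·3321.2169 = 40584.7084.
Posterior precision = 1/σ₀² + n/σ² = 1/3321.2169 + 11/4051.3225 = (σ² + n·σ₀²)/(σ₀²σ²) = 40584.7084/(3321.2169·4051.3225); posterior variance σₙ² = σ₀²σ²/(σ² + n·σ₀²) = 3321.2169·4051.3225/40584.7084 = 331.536711.
Posterior SD = √σₙ² = √(3321.2169·4051.3225/40584.7084) = 18.2081.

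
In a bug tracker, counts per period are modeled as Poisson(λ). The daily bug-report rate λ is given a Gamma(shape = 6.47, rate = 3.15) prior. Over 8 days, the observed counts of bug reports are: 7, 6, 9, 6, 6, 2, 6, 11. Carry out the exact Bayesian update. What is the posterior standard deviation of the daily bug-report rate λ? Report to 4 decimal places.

0.6916

With a Gamma(shape α, rate β) prior, the Poisson likelihood is conjugate: the posterior is Gamma(α + ΣXᵢ, β + n).
Sum of counts S = 53 over n = 8 days.
Posterior: Gamma(α+S, β+n) = Gamma(6.47+53, 3.15+8) = Gamma(59.47, 11.15).
SD = √α/β = √59.47/11.15 = 0.6916.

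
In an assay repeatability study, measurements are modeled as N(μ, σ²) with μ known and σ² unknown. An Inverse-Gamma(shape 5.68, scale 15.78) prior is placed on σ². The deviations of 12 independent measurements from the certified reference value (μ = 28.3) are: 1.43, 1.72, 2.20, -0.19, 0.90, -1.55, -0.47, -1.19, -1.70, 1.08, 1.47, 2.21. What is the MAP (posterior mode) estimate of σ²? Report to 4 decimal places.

2.2630

With known mean μ and an Inverse-Gamma(α, β) prior on σ², the Normal likelihood is conjugate: posterior is Inv-Gamma(α + n/2, β + Σ(xᵢ−μ)²/2).
Σ(xᵢ−μ)² = (1.43)² + (1.72)² + (2.20)² + (-0.19)² + (0.90)² + (-1.55)² + (-0.47)² + (-1.19)² + (-1.70)² + (1.08)² + (1.47)² + (2.21)² = 25.8303.
Posterior: Inv-Gamma(5.68 + 12/2, 15.78 + 25.8303/2) = Inv-Gamma(11.68, 28.69515).
Mode = β/(α+1) = 28.69515/12.68 = 2.2630.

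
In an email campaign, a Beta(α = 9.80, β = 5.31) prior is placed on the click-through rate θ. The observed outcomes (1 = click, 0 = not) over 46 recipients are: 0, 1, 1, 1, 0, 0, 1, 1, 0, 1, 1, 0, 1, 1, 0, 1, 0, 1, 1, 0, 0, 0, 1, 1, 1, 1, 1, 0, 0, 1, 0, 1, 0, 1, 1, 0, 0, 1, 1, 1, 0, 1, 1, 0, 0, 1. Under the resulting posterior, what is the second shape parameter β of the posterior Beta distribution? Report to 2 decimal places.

24.31

The Beta prior is conjugate to a Binomial/Bernoulli likelihood; the update adds successes to α and failures to β.
Posterior: Beta(α+k, β+n−k) = Beta(9.80+27, 5.31+19) = Beta(36.80, 24.31).
Posterior β = 24.31.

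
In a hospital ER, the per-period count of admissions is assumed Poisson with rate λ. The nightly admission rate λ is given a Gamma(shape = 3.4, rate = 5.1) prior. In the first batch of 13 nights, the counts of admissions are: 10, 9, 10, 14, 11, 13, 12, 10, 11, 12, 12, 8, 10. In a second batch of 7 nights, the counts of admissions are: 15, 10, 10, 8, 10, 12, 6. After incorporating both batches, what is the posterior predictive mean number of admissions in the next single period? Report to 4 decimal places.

With a Gamma(shape α, rate β) prior, the Poisson likelihood is conjugate: the posterior is Gamma(α + ΣXᵢ, β + n).
Batch 1: sum of counts S = 142 over n = 13 nights.
After batch 1: Gamma(α+S, β+n) = Gamma(3.4+142, 5.1+13) = Gamma(145.4, 18.1).
Batch 2: sum of counts S = 71 over n = 7 nights.
After batch 2: Gamma(α+S, β+n) = Gamma(145.4+71, 18.1+7) = Gamma(216.4, 25.1).
The predictive distribution for one future period is NegBinom with mean α/β = 8.6215.

8.6215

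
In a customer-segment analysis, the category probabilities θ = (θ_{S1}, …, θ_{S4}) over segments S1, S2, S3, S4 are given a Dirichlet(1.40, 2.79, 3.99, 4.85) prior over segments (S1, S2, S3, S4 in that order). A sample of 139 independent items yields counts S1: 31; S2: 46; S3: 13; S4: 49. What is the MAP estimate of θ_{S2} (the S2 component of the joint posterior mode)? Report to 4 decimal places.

0.3228

The Dirichlet prior is conjugate to the Multinomial likelihood: each posterior αⱼ = prior αⱼ + observed count nⱼ.
Posterior concentration: (32.40, 48.79, 16.99, 53.85), total = 152.03.
Joint mode component: (α_{S2}−1)/(Σα−K) = 47.79/148.03 = 0.3228.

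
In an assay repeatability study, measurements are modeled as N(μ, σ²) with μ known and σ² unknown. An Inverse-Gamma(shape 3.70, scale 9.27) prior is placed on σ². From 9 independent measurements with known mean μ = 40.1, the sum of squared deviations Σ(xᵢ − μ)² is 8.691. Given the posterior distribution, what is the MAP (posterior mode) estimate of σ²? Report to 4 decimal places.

1.4799

With known mean μ and an Inverse-Gamma(α, β) prior on σ², the Normal likelihood is conjugate: posterior is Inv-Gamma(α + n/2, β + Σ(xᵢ−μ)²/2).
Posterior: Inv-Gamma(3.70 + 9/2, 9.27 + 8.691/2) = Inv-Gamma(8.20, 13.6155).
Mode = β/(α+1) = 13.6155/9.20 = 1.4799.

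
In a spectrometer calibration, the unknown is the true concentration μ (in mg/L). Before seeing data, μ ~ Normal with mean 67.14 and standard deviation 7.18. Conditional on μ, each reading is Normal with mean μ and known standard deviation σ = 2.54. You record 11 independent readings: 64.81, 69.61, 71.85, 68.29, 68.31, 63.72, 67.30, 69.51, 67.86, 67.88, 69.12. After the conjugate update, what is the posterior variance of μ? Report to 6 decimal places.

For Normal data with known variance σ², a Normal(μ₀, σ₀²) prior on μ is conjugate. Posterior precision = 1/σ₀² + n/σ²; posterior mean is the precision-weighted average of μ₀ and x̄.
σ₀² = 7.18² = 51.5524, σ² = 2.54² = 6.4516; σ² + n·σ₀² = 6.4516 + 11·51.5524 = 573.528.
Posterior precision = 1/σ₀² + n/σ² = 1/51.5524 + 11/6.4516 = (σ² + n·σ₀²)/(σ₀²σ²) = 573.528/(51.5524·6.4516); posterior variance σₙ² = σ₀²σ²/(σ² + n·σ₀²) = 51.5524·6.4516/573.528 = 0.579911.

0.579911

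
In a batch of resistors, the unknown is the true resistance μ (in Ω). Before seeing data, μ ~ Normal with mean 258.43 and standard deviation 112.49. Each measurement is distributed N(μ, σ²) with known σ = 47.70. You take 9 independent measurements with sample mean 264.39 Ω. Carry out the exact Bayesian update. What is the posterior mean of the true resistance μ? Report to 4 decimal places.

264.2733

For Normal data with known variance σ², a Normal(μ₀, σ₀²) prior on μ is conjugate. Posterior precision = 1/σ₀² + n/σ²; posterior mean is the precision-weighted average of μ₀ and x̄.
n·x̄ = 9·264.39 = 2379.51.
σ₀² = 112.49² = 12654.0001, σ² = 47.70² = 2275.29; σ² + n·σ₀² = 2275.29 + 9·12654.0001 = 116161.2909.
Posterior mean = (μ₀/σ₀² + n·x̄/σ²)/(1/σ₀² + n/σ²) = (σ²·μ₀ + σ₀²·n·x̄)/(σ² + n·σ₀²) = (2275.29·258.43 + 12654.0001·2379.51)/116161.2909 = 30698322.972651/116161.2909 = 264.2733.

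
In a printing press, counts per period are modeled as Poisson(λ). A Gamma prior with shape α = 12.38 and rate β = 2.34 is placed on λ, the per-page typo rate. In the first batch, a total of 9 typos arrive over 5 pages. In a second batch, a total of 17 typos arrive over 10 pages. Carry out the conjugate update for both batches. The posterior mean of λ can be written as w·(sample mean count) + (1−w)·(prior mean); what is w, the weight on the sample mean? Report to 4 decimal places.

With a Gamma(shape α, rate β) prior, the Poisson likelihood is conjugate: the posterior is Gamma(α + ΣXᵢ, β + n).
Total number of pages: n = 5 + 10 = 15.
Posterior mean = (α₀+S)/(β₀+n) = [n/(β₀+n)]·(S/n) + [β₀/(β₀+n)]·(α₀/β₀), so only n and β₀ enter the weight.
Weight on data w = n/(β₀+n) = 15/(2.34+15) = 15/17.34 = 0.8651.

0.8651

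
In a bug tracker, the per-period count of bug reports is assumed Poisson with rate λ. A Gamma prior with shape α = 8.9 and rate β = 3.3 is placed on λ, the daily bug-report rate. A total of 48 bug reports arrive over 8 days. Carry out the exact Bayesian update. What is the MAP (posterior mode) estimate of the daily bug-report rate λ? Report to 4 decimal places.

4.9469

With a Gamma(shape α, rate β) prior, the Poisson likelihood is conjugate: the posterior is Gamma(α + ΣXᵢ, β + n).
Posterior: Gamma(α+S, β+n) = Gamma(8.9+48, 3.3+8) = Gamma(56.9, 11.3).
Mode of Gamma(α,β) for α≥1 is (α−1)/β = 55.9/11.3 = 4.9469.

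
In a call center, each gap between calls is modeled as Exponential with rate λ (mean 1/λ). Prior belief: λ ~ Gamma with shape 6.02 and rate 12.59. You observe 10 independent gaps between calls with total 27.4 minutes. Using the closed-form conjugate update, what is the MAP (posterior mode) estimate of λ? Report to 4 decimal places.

0.3756

With a Gamma(shape α, rate β) prior on the exponential rate λ, the posterior after n observations with total T = Σxᵢ is Gamma(α+n, β+T).
Posterior: Gamma(6.02+10, 12.59+27.4) = Gamma(16.02, 39.99).
Mode = (α−1)/β = 0.3756.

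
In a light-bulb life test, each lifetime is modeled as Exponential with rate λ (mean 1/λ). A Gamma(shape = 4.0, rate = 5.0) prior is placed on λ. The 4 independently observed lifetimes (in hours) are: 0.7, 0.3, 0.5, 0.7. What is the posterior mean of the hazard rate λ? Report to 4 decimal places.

With a Gamma(shape α, rate β) prior on the exponential rate λ, the posterior after n observations with total T = Σxᵢ is Gamma(α+n, β+T).
Sum of observations T = 2.2 hours; n = 4.
Posterior: Gamma(4.0+4, 5.0+2.2) = Gamma(8.0, 7.2).
Posterior mean of λ = α/β = 8.0/7.2 = 1.1111.

1.1111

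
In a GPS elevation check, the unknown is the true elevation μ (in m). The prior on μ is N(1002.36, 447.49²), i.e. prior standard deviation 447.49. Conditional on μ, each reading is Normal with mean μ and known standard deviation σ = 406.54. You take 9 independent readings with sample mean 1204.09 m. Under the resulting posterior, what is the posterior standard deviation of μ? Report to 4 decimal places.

129.6968

For Normal data with known variance σ², a Normal(μ₀, σ₀²) prior on μ is conjugate. Posterior precision = 1/σ₀² + n/σ²; posterior mean is the precision-weighted average of μ₀ and x̄.
σ₀² = 447.49² = 200247.3001, σ² = 406.54² = 165274.7716; σ² + n·σ₀² = 165274.7716 + 9·200247.3001 = 1967500.4725.
Posterior precision = 1/σ₀² + n/σ² = 1/200247.3001 + 9/165274.7716 = (σ² + n·σ₀²)/(σ₀²σ²) = 1967500.4725/(200247.3001·165274.7716); posterior variance σₙ² = σ₀²σ²/(σ² + n·σ₀²) = 200247.3001·165274.7716/1967500.4725 = 16821.254810.
Posterior SD = √σₙ² = √(200247.3001·165274.7716/1967500.4725) = 129.6968.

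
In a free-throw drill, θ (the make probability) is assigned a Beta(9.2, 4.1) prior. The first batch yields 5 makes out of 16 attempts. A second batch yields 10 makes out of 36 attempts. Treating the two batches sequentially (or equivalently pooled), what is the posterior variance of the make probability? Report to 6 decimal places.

The Beta prior is conjugate to a Binomial/Bernoulli likelihood; the update adds successes to α and failures to β.
After batch 1: Beta(9.2+5, 4.1+11) = Beta(14.2, 15.1).
After batch 2: Beta(14.2+10, 15.1+26) = Beta(24.2, 41.1).
Var = αβ/((α+β)²(α+β+1)) = 24.2·41.1/(65.3²·66.3) = 0.003518.

0.003518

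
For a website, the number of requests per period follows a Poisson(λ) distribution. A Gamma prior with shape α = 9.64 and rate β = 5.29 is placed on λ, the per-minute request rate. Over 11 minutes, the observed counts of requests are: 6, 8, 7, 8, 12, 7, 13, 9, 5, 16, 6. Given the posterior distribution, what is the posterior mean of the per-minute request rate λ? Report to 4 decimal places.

6.5463

With a Gamma(shape α, rate β) prior, the Poisson likelihood is conjugate: the posterior is Gamma(α + ΣXᵢ, β + n).
Sum of counts S = 97 over n = 11 minutes.
Posterior: Gamma(α+S, β+n) = Gamma(9.64+97, 5.29+11) = Gamma(106.64, 16.29).
Posterior mean = α/β = 106.64/16.29 = 6.5463.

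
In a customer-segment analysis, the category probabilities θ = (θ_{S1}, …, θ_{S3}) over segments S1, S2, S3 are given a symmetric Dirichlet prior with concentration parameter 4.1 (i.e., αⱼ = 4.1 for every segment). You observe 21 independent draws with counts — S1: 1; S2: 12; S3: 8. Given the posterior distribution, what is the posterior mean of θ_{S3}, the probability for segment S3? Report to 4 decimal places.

The Dirichlet prior is conjugate to the Multinomial likelihood: each posterior αⱼ = prior αⱼ + observed count nⱼ.
Posterior concentration: (5.1, 16.1, 12.1), total = 33.3.
E[θ_{S3}|data] = α_{S3}/Σα = 12.1/33.3 = 0.3634.

0.3634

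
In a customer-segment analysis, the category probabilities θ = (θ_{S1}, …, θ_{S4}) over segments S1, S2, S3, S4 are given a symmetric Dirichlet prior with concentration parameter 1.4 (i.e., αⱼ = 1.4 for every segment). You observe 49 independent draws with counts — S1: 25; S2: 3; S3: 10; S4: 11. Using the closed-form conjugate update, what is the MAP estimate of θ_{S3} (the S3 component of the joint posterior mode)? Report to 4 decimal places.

The Dirichlet prior is conjugate to the Multinomial likelihood: each posterior αⱼ = prior αⱼ + observed count nⱼ.
Posterior concentration: (26.4, 4.4, 11.4, 12.4), total = 54.6.
Joint mode component: (α_{S3}−1)/(Σα−K) = 10.4/50.6 = 0.2055.

0.2055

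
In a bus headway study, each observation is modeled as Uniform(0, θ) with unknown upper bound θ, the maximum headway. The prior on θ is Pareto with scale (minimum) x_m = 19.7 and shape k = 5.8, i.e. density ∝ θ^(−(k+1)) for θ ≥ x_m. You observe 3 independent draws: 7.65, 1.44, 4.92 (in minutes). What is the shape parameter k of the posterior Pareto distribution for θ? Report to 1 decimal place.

8.8

A Pareto(scale x_m, shape k) prior on the upper bound θ of Uniform(0, θ) is conjugate: posterior is Pareto(max(x_m, max xᵢ), k + n).
Sample maximum = 7.65; prior scale x_m = 19.7 → posterior scale = max = 19.70.
Posterior shape = 5.8 + 3 = 8.8.
Posterior shape k = 8.8.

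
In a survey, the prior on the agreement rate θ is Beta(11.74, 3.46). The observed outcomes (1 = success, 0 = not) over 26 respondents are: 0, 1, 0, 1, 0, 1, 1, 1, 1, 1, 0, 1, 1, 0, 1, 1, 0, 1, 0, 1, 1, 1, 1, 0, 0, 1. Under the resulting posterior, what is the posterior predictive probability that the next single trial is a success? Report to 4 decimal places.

0.6976

The Beta prior is conjugate to a Binomial/Bernoulli likelihood; the update adds successes to α and failures to β.
Posterior: Beta(α+k, β+n−k) = Beta(11.74+17, 3.46+9) = Beta(28.74, 12.46).
For a single future Bernoulli trial, P(success | data) = α/(α+β) = 0.6976.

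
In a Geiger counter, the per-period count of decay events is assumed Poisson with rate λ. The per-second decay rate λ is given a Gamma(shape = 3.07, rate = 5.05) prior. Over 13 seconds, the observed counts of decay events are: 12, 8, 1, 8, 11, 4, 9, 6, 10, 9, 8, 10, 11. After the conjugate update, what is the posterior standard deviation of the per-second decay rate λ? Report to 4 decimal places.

With a Gamma(shape α, rate β) prior, the Poisson likelihood is conjugate: the posterior is Gamma(α + ΣXᵢ, β + n).
Sum of counts S = 107 over n = 13 seconds.
Posterior: Gamma(α+S, β+n) = Gamma(3.07+107, 5.05+13) = Gamma(110.07, 18.05).
SD = √α/β = √110.07/18.05 = 0.5812.

0.5812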